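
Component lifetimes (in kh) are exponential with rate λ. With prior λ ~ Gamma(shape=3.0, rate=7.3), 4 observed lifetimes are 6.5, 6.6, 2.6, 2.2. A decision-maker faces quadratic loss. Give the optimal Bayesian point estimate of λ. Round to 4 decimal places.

Σ times = 17.9. Posterior: Gamma(shape = 3.0+4 = 7.0, rate = 7.3+17.9 = 25.2).
Mode = (α−1)/β = 6.0/25.2 = 0.2381.
Mean = α/β = 7.0/25.2 = 0.2778.
Quadratic loss ⇒ the optimal estimator is the posterior mean.

0.2778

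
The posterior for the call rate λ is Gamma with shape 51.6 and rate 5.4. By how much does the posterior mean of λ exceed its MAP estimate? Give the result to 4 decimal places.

Mode = (α−1)/β = 50.6/5.4 = 9.3704.
Mean = α/β = 51.6/5.4 = 9.5556.
Difference = 9.5556 − 9.3704 = 0.1852.

0.1852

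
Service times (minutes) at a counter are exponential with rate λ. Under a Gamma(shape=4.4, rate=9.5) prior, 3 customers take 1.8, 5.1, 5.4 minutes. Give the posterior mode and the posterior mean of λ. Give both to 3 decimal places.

MAP = 0.294, posterior mean = 0.339

Σ times = 12.3. Posterior: Gamma(shape = 4.4+3 = 7.4, rate = 9.5+12.3 = 21.8).
Mode = (α−1)/β = 6.4/21.8 = 0.294.
Mean = α/β = 7.4/21.8 = 0.339.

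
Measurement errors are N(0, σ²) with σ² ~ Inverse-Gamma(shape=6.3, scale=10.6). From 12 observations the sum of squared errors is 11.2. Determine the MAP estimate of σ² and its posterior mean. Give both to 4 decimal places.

Posterior: Inverse-Gamma(shape = 6.3+12/2 = 12.3, scale = 10.6+11.2/2 = 16.2).
Mode = β/(α+1) = 16.2/13.3 = 1.2180.
Mean = β/(α−1) = 16.2/11.3 = 1.4336.

MAP: 1.2180. Posterior mean: 1.4336.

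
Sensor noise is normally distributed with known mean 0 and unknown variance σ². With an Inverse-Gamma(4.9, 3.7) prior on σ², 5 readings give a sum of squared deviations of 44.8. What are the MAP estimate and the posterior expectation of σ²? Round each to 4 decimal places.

MAP estimate = 3.1071, posterior expectation = 4.0781

Posterior: Inverse-Gamma(shape = 4.9+5/2 = 7.4, scale = 3.7+44.8/2 = 26.1).
Mode = β/(α+1) = 26.1/8.4 = 3.1071.
Mean = β/(α−1) = 26.1/6.4 = 4.0781.
Right-skewed posterior ⇒ mode < mean.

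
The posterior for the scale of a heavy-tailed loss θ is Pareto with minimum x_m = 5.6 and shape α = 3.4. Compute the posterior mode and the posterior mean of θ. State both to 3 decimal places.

θ_MAP = 5.600, E[θ|data] = 7.933

The Pareto density is strictly decreasing on [x_m, ∞), so the mode is x_m = 5.600.
Mean = α·x_m/(α−1) = 3.4·5.6/2.4 = 7.933.
The mean is pulled above the mode by the posterior's right skew.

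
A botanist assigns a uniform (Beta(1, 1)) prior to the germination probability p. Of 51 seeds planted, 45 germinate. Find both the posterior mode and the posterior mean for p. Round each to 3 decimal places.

Posterior: Beta(1+45, 1+6) = Beta(46, 7).
Mode = (46−1)/(46+7−2) = 45/51 = 0.882.
With a flat prior the MAP equals the MLE, 45/51.
Mean = 46/(46+7) = 46/53 = 0.868.

MAP: 0.882. Posterior mean: 0.868.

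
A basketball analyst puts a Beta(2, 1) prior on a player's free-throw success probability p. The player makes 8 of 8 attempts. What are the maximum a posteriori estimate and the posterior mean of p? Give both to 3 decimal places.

Posterior: Beta(2+8, 1+0) = Beta(10, 1).
Since β = 1 ≤ 1 and α > 1, the Beta density is monotone increasing on [0,1]; the mode is at 1.
Mean = 10/(10+1) = 0.909.

p_MAP = 1.000, E[p|data] = 0.909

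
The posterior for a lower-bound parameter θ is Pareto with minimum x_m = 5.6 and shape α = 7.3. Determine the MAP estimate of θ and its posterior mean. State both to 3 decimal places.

MAP estimate = 5.600, posterior mean = 6.489

The Pareto density is strictly decreasing on [x_m, ∞), so the mode is x_m = 5.600.
Mean = α·x_m/(α−1) = 7.3·5.6/6.3 = 6.489.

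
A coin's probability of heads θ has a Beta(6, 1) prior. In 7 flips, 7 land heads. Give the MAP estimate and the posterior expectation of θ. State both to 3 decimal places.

θ_MAP = 1.000, E[θ|data] = 0.929

Posterior: Beta(6+7, 1+0) = Beta(13, 1).
Since β = 1 ≤ 1 and α > 1, the Beta density is monotone increasing on [0,1]; the mode is at 1.
Mean = 13/(13+1) = 0.929.
The mean is pulled below the mode by the posterior's left skew.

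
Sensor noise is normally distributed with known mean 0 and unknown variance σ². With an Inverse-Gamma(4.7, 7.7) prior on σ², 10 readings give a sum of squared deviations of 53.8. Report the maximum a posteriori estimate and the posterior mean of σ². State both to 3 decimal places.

Posterior: Inverse-Gamma(shape = 4.7+10/2 = 9.7, scale = 7.7+53.8/2 = 34.6).
Mode = β/(α+1) = 34.6/10.7 = 3.234.
Mean = β/(α−1) = 34.6/8.7 = 3.977.
Right-skewed posterior ⇒ mode < mean.

σ²_MAP = 3.234, E[σ²|data] = 3.977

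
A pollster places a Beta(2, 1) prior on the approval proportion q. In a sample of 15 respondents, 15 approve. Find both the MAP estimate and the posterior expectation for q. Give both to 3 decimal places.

MAP = 1.000; posterior mean = 0.944

Posterior: Beta(2+15, 1+0) = Beta(17, 1).
Since β = 1 ≤ 1 and α > 1, the Beta density is monotone increasing on [0,1]; the mode is at 1.
Mean = 17/(17+1) = 0.944.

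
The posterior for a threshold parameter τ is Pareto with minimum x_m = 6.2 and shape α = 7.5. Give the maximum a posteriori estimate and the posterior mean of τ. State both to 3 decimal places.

MAP = 6.200, posterior mean = 7.154

The Pareto density is strictly decreasing on [x_m, ∞), so the mode is x_m = 6.200.
Mean = α·x_m/(α−1) = 7.5·6.2/6.5 = 7.154.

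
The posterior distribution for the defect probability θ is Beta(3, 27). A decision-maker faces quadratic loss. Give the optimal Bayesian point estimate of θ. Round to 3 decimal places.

0.100

Mode = (3−1)/(3+27−2) = 2/28 = 0.071.
Mean = 3/(3+27) = 3/30 = 0.100.
Quadratic loss ⇒ the optimal estimator is the posterior mean.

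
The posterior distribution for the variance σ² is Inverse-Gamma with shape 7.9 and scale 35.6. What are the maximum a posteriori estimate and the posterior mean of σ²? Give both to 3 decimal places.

Mode = β/(α+1) = 35.6/8.9 = 4.000.
Mean = β/(α−1) = 35.6/6.9 = 5.159.

maximum a posteriori estimate = 4.000, posterior mean = 5.159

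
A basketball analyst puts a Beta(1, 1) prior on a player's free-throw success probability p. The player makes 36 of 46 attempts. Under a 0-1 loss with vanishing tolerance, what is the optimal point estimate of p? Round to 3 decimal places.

0.783

Posterior: Beta(1+36, 1+10) = Beta(37, 11).
Mode = (37−1)/(37+11−2) = 36/46 = 0.783.
With a flat prior the MAP equals the MLE, 36/46.
Mean = 37/(37+11) = 37/48 = 0.771.
This is the posterior mode — the MAP estimate.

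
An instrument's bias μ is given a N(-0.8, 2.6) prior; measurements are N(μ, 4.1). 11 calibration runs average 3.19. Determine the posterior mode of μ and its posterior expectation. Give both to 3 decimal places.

Posterior for μ is Normal. Precision-weighted mean: (1/2.6·-0.8 + 11/4.1·3.19) / (1/2.6 + 11/4.1) = 2.690.
A Normal posterior is symmetric, so mode = mean.

MAP: 2.690. Posterior mean: 2.690.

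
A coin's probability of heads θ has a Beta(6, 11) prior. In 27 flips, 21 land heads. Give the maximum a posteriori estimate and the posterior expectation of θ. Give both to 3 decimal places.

maximum a posteriori estimate = 0.619, posterior expectation = 0.614

Posterior: Beta(6+21, 11+6) = Beta(27, 17).
Mode = (27−1)/(27+17−2) = 26/42 = 0.619.
Mean = 27/(27+17) = 27/44 = 0.614.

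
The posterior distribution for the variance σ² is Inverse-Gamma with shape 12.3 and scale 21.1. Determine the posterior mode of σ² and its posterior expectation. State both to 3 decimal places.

Mode = β/(α+1) = 21.1/13.3 = 1.586.
Mean = β/(α−1) = 21.1/11.3 = 1.867.
The mean is pulled above the mode by the posterior's right skew.

MAP = 1.586, posterior mean = 1.867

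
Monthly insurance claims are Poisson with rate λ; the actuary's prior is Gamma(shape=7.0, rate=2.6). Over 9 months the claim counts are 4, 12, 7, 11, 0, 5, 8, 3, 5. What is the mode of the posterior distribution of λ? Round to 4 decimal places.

5.2586

Σ counts = 55. Posterior: Gamma(shape = 7.0+55 = 62.0, rate = 2.6+9 = 11.6).
Mode = (α−1)/β = 61.0/11.6 = 5.2586.
Mean = α/β = 62.0/11.6 = 5.3448.
This is the posterior mode — the MAP estimate.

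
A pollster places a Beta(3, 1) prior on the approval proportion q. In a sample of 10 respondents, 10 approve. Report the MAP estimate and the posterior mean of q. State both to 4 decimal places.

Posterior: Beta(3+10, 1+0) = Beta(13, 1).
Since β = 1 ≤ 1 and α > 1, the Beta density is monotone increasing on [0,1]; the mode is at 1.
Mean = 13/(13+1) = 0.9286.

MAP estimate = 1.0000, posterior mean = 0.9286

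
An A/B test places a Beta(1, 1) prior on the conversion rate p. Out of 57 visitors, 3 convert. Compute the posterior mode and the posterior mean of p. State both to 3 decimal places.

MAP: 0.053. Posterior mean: 0.068.

Posterior: Beta(1+3, 1+54) = Beta(4, 55).
Mode = (4−1)/(4+55−2) = 3/57 = 0.053.
Mean = 4/(4+55) = 4/59 = 0.068.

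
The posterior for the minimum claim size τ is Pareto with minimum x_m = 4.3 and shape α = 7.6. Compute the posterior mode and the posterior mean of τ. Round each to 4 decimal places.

posterior mode = 4.3000, posterior mean = 4.9515

The Pareto density is strictly decreasing on [x_m, ∞), so the mode is x_m = 4.3000.
Mean = α·x_m/(α−1) = 7.6·4.3/6.6 = 4.9515.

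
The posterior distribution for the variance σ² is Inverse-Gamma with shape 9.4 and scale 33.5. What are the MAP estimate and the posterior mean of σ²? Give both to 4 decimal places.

Mode = β/(α+1) = 33.5/10.4 = 3.2212.
Mean = β/(α−1) = 33.5/8.4 = 3.9881.
The mean is pulled above the mode by the posterior's right skew.

MAP estimate = 3.2212, posterior mean = 3.9881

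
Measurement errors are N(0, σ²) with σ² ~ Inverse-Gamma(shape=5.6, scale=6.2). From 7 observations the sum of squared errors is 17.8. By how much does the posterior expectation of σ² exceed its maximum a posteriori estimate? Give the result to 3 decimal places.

0.369

Posterior: Inverse-Gamma(shape = 5.6+7/2 = 9.1, scale = 6.2+17.8/2 = 15.1).
Mode = β/(α+1) = 15.1/10.1 = 1.495.
Mean = β/(α−1) = 15.1/8.1 = 1.864.
Difference = 1.864 − 1.495 = 0.369.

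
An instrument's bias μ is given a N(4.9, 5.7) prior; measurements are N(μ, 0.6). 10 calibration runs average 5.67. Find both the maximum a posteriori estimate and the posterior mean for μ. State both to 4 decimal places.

Posterior for μ is Normal. Precision-weighted mean: (1/5.7·4.9 + 10/0.6·5.67) / (1/5.7 + 10/0.6) = 5.6620.
A Normal posterior is symmetric, so mode = mean.

maximum a posteriori estimate = 5.6620, posterior mean = 5.6620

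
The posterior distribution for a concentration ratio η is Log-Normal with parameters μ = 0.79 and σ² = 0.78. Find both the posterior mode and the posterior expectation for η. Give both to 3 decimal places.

MAP: 1.010. Posterior mean: 3.254.

Mode = exp(μ − σ²) = exp(0.01) = 1.010.
Mean = exp(μ + σ²/2) = exp(1.180) = 3.254.
The posterior is right-skewed, so the mean exceeds the mode.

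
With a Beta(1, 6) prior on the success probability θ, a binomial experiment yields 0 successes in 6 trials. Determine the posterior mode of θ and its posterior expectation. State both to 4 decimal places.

posterior mode = 0.0000, posterior expectation = 0.0769

Posterior: Beta(1+0, 6+6) = Beta(1, 12).
Since α = 1 ≤ 1 and β > 1, the Beta density is monotone decreasing on [0,1]; the mode is at 0.
Mean = 1/(1+12) = 0.0769.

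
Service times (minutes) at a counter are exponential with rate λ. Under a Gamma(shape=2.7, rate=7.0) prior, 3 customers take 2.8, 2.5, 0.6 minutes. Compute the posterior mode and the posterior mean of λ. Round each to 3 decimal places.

Σ times = 5.9. Posterior: Gamma(shape = 2.7+3 = 5.7, rate = 7.0+5.9 = 12.9).
Mode = (α−1)/β = 4.7/12.9 = 0.364.
Mean = α/β = 5.7/12.9 = 0.442.

posterior mode = 0.364, posterior mean = 0.442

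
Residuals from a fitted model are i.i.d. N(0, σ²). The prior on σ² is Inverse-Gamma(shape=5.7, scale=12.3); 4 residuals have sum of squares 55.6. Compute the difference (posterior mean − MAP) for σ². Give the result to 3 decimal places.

Posterior: Inverse-Gamma(shape = 5.7+4/2 = 7.7, scale = 12.3+55.6/2 = 40.1).
Mode = β/(α+1) = 40.1/8.7 = 4.609.
Mean = β/(α−1) = 40.1/6.7 = 5.985.
Difference = 5.985 − 4.609 = 1.376.

1.376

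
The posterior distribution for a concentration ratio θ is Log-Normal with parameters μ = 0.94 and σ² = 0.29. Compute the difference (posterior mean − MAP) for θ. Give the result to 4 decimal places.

1.0439

Mode = exp(μ − σ²) = exp(0.65) = 1.9155.
Mean = exp(μ + σ²/2) = exp(1.085) = 2.9594.
Difference = 2.9594 − 1.9155 = 1.0439.
Right-skewed posterior ⇒ mode < mean.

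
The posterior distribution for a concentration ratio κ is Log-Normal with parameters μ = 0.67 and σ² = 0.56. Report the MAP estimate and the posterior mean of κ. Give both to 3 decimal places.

Mode = exp(μ − σ²) = exp(0.11) = 1.116.
Mean = exp(μ + σ²/2) = exp(0.950) = 2.586.
Right-skewed posterior ⇒ mode < mean.

MAP = 1.116; posterior mean = 2.586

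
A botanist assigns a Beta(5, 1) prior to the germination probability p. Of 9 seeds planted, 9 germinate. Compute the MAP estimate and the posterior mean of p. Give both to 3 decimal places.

Posterior: Beta(5+9, 1+0) = Beta(14, 1).
Since β = 1 ≤ 1 and α > 1, the Beta density is monotone increasing on [0,1]; the mode is at 1.
Mean = 14/(14+1) = 0.933.

MAP estimate = 1.000, posterior mean = 0.933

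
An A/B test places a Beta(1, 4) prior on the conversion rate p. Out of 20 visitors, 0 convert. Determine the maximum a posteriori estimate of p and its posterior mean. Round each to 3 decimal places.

MAP = 0.000, posterior mean = 0.040

Posterior: Beta(1+0, 4+20) = Beta(1, 24).
Since α = 1 ≤ 1 and β > 1, the Beta density is monotone decreasing on [0,1]; the mode is at 0.
Mean = 1/(1+24) = 0.040.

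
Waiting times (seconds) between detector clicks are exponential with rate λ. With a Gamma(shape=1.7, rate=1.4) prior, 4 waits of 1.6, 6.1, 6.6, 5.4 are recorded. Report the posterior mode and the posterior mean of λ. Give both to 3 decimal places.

posterior mode = 0.223, posterior mean = 0.270

Σ times = 19.7. Posterior: Gamma(shape = 1.7+4 = 5.7, rate = 1.4+19.7 = 21.1).
Mode = (α−1)/β = 4.7/21.1 = 0.223.
Mean = α/β = 5.7/21.1 = 0.270.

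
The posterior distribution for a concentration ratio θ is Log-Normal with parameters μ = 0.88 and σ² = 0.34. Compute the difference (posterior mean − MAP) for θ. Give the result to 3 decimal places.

1.142

Mode = exp(μ − σ²) = exp(0.54) = 1.716.
Mean = exp(μ + σ²/2) = exp(1.050) = 2.858.
Difference = 2.858 − 1.716 = 1.142.
The mean is pulled above the mode by the posterior's right skew.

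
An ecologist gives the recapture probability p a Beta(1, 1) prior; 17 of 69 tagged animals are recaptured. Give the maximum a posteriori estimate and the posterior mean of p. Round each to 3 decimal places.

Posterior: Beta(1+17, 1+52) = Beta(18, 53).
Mode = (18−1)/(18+53−2) = 17/69 = 0.246.
With a flat prior the MAP equals the MLE, 17/69.
Mean = 18/(18+53) = 18/71 = 0.254.
Mean > mode: the posterior has a right tail.

MAP: 0.246. Posterior mean: 0.254.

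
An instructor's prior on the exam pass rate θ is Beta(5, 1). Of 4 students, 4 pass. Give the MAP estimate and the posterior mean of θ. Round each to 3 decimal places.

MAP = 1.000; posterior mean = 0.900

Posterior: Beta(5+4, 1+0) = Beta(9, 1).
Since β = 1 ≤ 1 and α > 1, the Beta density is monotone increasing on [0,1]; the mode is at 1.
Mean = 9/(9+1) = 0.900.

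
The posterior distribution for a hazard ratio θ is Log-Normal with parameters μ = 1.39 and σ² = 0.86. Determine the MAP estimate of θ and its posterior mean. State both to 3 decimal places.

θ_MAP = 1.699, E[θ|data] = 6.172

Mode = exp(μ − σ²) = exp(0.53) = 1.699.
Mean = exp(μ + σ²/2) = exp(1.820) = 6.172.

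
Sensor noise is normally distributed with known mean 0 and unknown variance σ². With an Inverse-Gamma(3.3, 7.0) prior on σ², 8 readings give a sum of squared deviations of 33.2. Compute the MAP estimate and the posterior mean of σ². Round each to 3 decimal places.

MAP = 2.843; posterior mean = 3.746

Posterior: Inverse-Gamma(shape = 3.3+8/2 = 7.3, scale = 7.0+33.2/2 = 23.6).
Mode = β/(α+1) = 23.6/8.3 = 2.843.
Mean = β/(α−1) = 23.6/6.3 = 3.746.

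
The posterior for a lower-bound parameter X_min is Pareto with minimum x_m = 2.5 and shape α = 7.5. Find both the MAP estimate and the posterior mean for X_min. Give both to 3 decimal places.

MAP: 2.500. Posterior mean: 2.885.

The Pareto density is strictly decreasing on [x_m, ∞), so the mode is x_m = 2.500.
Mean = α·x_m/(α−1) = 7.5·2.5/6.5 = 2.885.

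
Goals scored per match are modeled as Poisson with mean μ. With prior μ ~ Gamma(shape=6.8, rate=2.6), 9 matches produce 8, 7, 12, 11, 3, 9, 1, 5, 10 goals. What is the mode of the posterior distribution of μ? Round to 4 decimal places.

Σ counts = 66. Posterior: Gamma(shape = 6.8+66 = 72.8, rate = 2.6+9 = 11.6).
Mode = (α−1)/β = 71.8/11.6 = 6.1897.
Mean = α/β = 72.8/11.6 = 6.2759.
This is the posterior mode — the MAP estimate.

6.1897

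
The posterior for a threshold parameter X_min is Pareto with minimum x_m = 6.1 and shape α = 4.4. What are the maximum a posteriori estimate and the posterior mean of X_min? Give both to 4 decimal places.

MAP = 6.1000; posterior mean = 7.8941

The Pareto density is strictly decreasing on [x_m, ∞), so the mode is x_m = 6.1000.
Mean = α·x_m/(α−1) = 4.4·6.1/3.4 = 7.8941.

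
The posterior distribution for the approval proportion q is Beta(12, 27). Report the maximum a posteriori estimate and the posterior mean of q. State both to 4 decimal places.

Mode = (12−1)/(12+27−2) = 11/37 = 0.2973.
Mean = 12/(12+27) = 12/39 = 0.3077.

MAP = 0.2973; posterior mean = 0.3077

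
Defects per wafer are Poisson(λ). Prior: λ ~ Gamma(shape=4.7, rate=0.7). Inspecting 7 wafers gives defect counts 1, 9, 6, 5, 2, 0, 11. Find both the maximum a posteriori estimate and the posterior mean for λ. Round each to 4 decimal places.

λ_MAP = 4.8961, E[λ|data] = 5.0260

Σ counts = 34. Posterior: Gamma(shape = 4.7+34 = 38.7, rate = 0.7+7 = 7.7).
Mode = (α−1)/β = 37.7/7.7 = 4.8961.
Mean = α/β = 38.7/7.7 = 5.0260.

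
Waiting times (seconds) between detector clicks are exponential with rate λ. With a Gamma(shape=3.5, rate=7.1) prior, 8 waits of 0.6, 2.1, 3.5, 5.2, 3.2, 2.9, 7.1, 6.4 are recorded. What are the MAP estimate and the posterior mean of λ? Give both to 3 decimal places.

λ_MAP = 0.276, E[λ|data] = 0.302

Σ times = 31.0. Posterior: Gamma(shape = 3.5+8 = 11.5, rate = 7.1+31.0 = 38.1).
Mode = (α−1)/β = 10.5/38.1 = 0.276.
Mean = α/β = 11.5/38.1 = 0.302.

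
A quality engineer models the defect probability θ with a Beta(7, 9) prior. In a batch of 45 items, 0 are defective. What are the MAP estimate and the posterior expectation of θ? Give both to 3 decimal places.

θ_MAP = 0.102, E[θ|data] = 0.115

Posterior: Beta(7+0, 9+45) = Beta(7, 54).
Mode = (7−1)/(7+54−2) = 6/59 = 0.102.
Mean = 7/(7+54) = 7/61 = 0.115.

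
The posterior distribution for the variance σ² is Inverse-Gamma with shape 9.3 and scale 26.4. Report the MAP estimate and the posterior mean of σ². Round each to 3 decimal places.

Mode = β/(α+1) = 26.4/10.3 = 2.563.
Mean = β/(α−1) = 26.4/8.3 = 3.181.
The posterior is right-skewed, so the mean exceeds the mode.

MAP = 2.563; posterior mean = 3.181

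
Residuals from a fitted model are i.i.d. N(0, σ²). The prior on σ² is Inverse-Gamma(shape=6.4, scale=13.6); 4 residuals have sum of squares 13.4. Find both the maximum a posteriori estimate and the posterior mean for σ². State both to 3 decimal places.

MAP = 2.160, posterior mean = 2.743

Posterior: Inverse-Gamma(shape = 6.4+4/2 = 8.4, scale = 13.6+13.4/2 = 20.3).
Mode = β/(α+1) = 20.3/9.4 = 2.160.
Mean = β/(α−1) = 20.3/7.4 = 2.743.
Right-skewed posterior ⇒ mode < mean.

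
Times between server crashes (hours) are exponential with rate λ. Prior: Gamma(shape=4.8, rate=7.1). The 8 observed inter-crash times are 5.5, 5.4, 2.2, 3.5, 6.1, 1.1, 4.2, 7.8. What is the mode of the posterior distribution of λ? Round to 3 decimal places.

Σ times = 35.8. Posterior: Gamma(shape = 4.8+8 = 12.8, rate = 7.1+35.8 = 42.9).
Mode = (α−1)/β = 11.8/42.9 = 0.275.
Mean = α/β = 12.8/42.9 = 0.298.
This is the posterior mode — the MAP estimate.

0.275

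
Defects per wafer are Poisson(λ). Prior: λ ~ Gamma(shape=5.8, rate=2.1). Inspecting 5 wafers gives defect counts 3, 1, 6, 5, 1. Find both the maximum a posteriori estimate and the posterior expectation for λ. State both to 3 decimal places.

MAP: 2.930. Posterior mean: 3.070.

Σ counts = 16. Posterior: Gamma(shape = 5.8+16 = 21.8, rate = 2.1+5 = 7.1).
Mode = (α−1)/β = 20.8/7.1 = 2.930.
Mean = α/β = 21.8/7.1 = 3.070.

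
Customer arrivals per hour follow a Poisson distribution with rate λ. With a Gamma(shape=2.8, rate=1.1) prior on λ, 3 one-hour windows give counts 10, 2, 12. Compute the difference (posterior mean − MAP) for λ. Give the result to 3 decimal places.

Σ counts = 24. Posterior: Gamma(shape = 2.8+24 = 26.8, rate = 1.1+3 = 4.1).
Mode = (α−1)/β = 25.8/4.1 = 6.293.
Mean = α/β = 26.8/4.1 = 6.537.
Difference = 6.537 − 6.293 = 0.244.
Mean > mode: the posterior has a right tail.

0.244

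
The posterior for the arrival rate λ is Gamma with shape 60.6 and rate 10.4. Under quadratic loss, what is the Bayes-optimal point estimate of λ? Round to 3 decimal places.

5.827

Mode = (α−1)/β = 59.6/10.4 = 5.731.
Mean = α/β = 60.6/10.4 = 5.827.
Quadratic loss ⇒ the optimal estimator is the posterior mean.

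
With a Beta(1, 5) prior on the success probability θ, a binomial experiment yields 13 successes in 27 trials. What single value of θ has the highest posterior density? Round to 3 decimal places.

Posterior: Beta(1+13, 5+14) = Beta(14, 19).
Mode = (14−1)/(14+19−2) = 13/31 = 0.419.
Mean = 14/(14+19) = 14/33 = 0.424.
This is the posterior mode — the MAP estimate.

0.419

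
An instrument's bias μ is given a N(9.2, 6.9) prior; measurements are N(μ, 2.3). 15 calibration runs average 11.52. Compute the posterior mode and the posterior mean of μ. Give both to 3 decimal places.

posterior mode = 11.470, posterior mean = 11.470

Posterior for μ is Normal. Precision-weighted mean: (1/6.9·9.2 + 15/2.3·11.52) / (1/6.9 + 15/2.3) = 11.470.
A Normal posterior is symmetric, so mode = mean.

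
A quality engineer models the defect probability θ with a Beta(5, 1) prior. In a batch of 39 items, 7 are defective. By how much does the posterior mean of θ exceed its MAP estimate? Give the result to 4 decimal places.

0.0109

Posterior: Beta(5+7, 1+32) = Beta(12, 33).
Mode = (12−1)/(12+33−2) = 11/43 = 0.2558.
Mean = 12/(12+33) = 12/45 = 0.2667.
Difference = 0.2667 − 0.2558 = 0.0109.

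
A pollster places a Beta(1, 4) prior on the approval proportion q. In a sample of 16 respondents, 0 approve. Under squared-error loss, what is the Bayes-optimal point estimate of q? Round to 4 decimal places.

Posterior: Beta(1+0, 4+16) = Beta(1, 20).
Since α = 1 ≤ 1 and β > 1, the Beta density is monotone decreasing on [0,1]; the mode is at 0.
Mean = 1/(1+20) = 0.0476.
Squared-error loss ⇒ the optimal estimator is the posterior mean.

0.0476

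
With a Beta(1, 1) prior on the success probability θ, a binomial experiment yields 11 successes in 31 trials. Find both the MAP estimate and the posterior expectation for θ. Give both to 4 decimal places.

MAP: 0.3548. Posterior mean: 0.3636.

Posterior: Beta(1+11, 1+20) = Beta(12, 21).
Mode = (12−1)/(12+21−2) = 11/31 = 0.3548.
Mean = 12/(12+21) = 12/33 = 0.3636.
The posterior is right-skewed, so the mean exceeds the mode.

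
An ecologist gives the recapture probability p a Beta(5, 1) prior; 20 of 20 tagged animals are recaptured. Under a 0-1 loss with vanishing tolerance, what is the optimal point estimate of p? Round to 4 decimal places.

Posterior: Beta(5+20, 1+0) = Beta(25, 1).
Since β = 1 ≤ 1 and α > 1, the Beta density is monotone increasing on [0,1]; the mode is at 1.
Mean = 25/(25+1) = 0.9615.
This is the posterior mode — the MAP estimate.

1.0000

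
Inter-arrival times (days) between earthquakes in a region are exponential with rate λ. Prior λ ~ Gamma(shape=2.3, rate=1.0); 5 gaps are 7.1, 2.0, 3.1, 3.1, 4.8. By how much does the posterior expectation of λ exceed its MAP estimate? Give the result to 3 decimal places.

Σ times = 20.1. Posterior: Gamma(shape = 2.3+5 = 7.3, rate = 1.0+20.1 = 21.1).
Mode = (α−1)/β = 6.3/21.1 = 0.299.
Mean = α/β = 7.3/21.1 = 0.346.
Difference = 0.346 − 0.299 = 0.047.
Mean > mode: the posterior has a right tail.

0.047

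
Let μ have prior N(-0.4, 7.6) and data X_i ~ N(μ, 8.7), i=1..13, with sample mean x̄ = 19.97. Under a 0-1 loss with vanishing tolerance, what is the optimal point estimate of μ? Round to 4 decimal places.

Posterior for μ is Normal. Precision-weighted mean: (1/7.6·-0.4 + 13/8.7·19.97) / (1/7.6 + 13/8.7) = 18.3215.
A Normal posterior is symmetric, so mode = mean.
This is the posterior mode — the MAP estimate.

18.3215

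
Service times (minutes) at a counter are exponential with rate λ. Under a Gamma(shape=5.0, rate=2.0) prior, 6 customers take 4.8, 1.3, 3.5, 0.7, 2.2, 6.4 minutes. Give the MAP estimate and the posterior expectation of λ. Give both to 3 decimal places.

Σ times = 18.9. Posterior: Gamma(shape = 5.0+6 = 11.0, rate = 2.0+18.9 = 20.9).
Mode = (α−1)/β = 10.0/20.9 = 0.478.
Mean = α/β = 11.0/20.9 = 0.526.

MAP: 0.478. Posterior mean: 0.526.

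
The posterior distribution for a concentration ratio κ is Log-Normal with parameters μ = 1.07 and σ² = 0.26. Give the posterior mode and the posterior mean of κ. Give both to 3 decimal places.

Mode = exp(μ − σ²) = exp(0.81) = 2.248.
Mean = exp(μ + σ²/2) = exp(1.200) = 3.320.
Right-skewed posterior ⇒ mode < mean.

MAP: 2.248. Posterior mean: 3.320.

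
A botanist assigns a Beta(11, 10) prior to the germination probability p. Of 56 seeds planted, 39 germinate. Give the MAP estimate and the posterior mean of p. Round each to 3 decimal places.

Posterior: Beta(11+39, 10+17) = Beta(50, 27).
Mode = (50−1)/(50+27−2) = 49/75 = 0.653.
Mean = 50/(50+27) = 50/77 = 0.649.
The posterior is left-skewed, so the mode exceeds the mean.

MAP: 0.653. Posterior mean: 0.649.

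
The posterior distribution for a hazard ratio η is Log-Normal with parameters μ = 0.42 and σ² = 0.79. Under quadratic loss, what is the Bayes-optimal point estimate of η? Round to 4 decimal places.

Mode = exp(μ − σ²) = exp(-0.37) = 0.6907.
Mean = exp(μ + σ²/2) = exp(0.815) = 2.2592.
Quadratic loss ⇒ the optimal estimator is the posterior mean.

2.2592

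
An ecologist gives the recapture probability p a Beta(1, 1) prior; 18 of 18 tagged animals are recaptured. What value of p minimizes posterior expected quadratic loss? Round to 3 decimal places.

0.950

Posterior: Beta(1+18, 1+0) = Beta(19, 1).
Since β = 1 ≤ 1 and α > 1, the Beta density is monotone increasing on [0,1]; the mode is at 1.
Mean = 19/(19+1) = 0.950.
Quadratic loss ⇒ the optimal estimator is the posterior mean.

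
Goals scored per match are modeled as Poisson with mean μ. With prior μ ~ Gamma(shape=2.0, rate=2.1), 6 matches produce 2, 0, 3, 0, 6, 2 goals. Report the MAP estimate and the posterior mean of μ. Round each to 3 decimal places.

MAP estimate = 1.728, posterior mean = 1.852

Σ counts = 13. Posterior: Gamma(shape = 2.0+13 = 15.0, rate = 2.1+6 = 8.1).
Mode = (α−1)/β = 14.0/8.1 = 1.728.
Mean = α/β = 15.0/8.1 = 1.852.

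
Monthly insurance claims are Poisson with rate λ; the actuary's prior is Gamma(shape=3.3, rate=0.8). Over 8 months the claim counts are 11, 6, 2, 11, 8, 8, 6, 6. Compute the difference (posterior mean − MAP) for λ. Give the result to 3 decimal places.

0.114

Σ counts = 58. Posterior: Gamma(shape = 3.3+58 = 61.3, rate = 0.8+8 = 8.8).
Mode = (α−1)/β = 60.3/8.8 = 6.852.
Mean = α/β = 61.3/8.8 = 6.966.
Difference = 6.966 − 6.852 = 0.114.
The posterior is right-skewed, so the mean exceeds the mode.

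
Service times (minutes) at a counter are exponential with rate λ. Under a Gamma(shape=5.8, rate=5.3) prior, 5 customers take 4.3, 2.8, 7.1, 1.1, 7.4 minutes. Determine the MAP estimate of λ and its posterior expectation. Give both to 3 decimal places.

Σ times = 22.7. Posterior: Gamma(shape = 5.8+5 = 10.8, rate = 5.3+22.7 = 28.0).
Mode = (α−1)/β = 9.8/28.0 = 0.350.
Mean = α/β = 10.8/28.0 = 0.386.

MAP: 0.350. Posterior mean: 0.386.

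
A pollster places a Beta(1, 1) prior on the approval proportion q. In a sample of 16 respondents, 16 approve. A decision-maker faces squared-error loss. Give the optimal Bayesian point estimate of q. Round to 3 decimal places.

0.944

Posterior: Beta(1+16, 1+0) = Beta(17, 1).
Since β = 1 ≤ 1 and α > 1, the Beta density is monotone increasing on [0,1]; the mode is at 1.
Mean = 17/(17+1) = 0.944.
Squared-error loss ⇒ the optimal estimator is the posterior mean.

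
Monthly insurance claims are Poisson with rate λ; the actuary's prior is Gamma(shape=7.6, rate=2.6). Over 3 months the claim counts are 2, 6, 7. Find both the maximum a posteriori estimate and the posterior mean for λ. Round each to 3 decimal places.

MAP = 3.857; posterior mean = 4.036

Σ counts = 15. Posterior: Gamma(shape = 7.6+15 = 22.6, rate = 2.6+3 = 5.6).
Mode = (α−1)/β = 21.6/5.6 = 3.857.
Mean = α/β = 22.6/5.6 = 4.036.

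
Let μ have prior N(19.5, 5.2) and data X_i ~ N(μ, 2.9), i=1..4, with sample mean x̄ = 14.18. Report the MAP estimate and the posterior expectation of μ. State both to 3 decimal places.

μ_MAP = 14.831, E[μ|data] = 14.831

Posterior for μ is Normal. Precision-weighted mean: (1/5.2·19.5 + 4/2.9·14.18) / (1/5.2 + 4/2.9) = 14.831.
A Normal posterior is symmetric, so mode = mean.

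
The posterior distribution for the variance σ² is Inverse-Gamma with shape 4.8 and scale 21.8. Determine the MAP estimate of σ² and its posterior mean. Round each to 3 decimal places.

MAP = 3.759; posterior mean = 5.737

Mode = β/(α+1) = 21.8/5.8 = 3.759.
Mean = β/(α−1) = 21.8/3.8 = 5.737.
Right-skewed posterior ⇒ mode < mean.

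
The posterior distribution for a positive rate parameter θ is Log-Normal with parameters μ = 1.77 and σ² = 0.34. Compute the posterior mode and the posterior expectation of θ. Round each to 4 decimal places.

Mode = exp(μ − σ²) = exp(1.43) = 4.1787.
Mean = exp(μ + σ²/2) = exp(1.940) = 6.9588.
The mean is pulled above the mode by the posterior's right skew.

MAP = 4.1787, posterior mean = 6.9588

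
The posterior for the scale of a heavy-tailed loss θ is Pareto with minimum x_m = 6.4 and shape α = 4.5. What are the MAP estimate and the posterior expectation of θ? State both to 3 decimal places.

MAP: 6.400. Posterior mean: 8.229.

The Pareto density is strictly decreasing on [x_m, ∞), so the mode is x_m = 6.400.
Mean = α·x_m/(α−1) = 4.5·6.4/3.5 = 8.229.
Mean > mode: the posterior has a right tail.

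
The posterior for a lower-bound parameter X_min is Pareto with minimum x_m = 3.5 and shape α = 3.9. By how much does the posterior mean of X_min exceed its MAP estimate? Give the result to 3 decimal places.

The Pareto density is strictly decreasing on [x_m, ∞), so the mode is x_m = 3.500.
Mean = α·x_m/(α−1) = 3.9·3.5/2.9 = 4.707.
Difference = 4.707 − 3.500 = 1.207.

1.207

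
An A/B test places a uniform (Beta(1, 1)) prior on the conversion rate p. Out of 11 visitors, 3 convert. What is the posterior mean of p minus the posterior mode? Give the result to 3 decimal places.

0.035

Posterior: Beta(1+3, 1+8) = Beta(4, 9).
Mode = (4−1)/(4+9−2) = 3/11 = 0.273.
With a flat prior the MAP equals the MLE, 3/11.
Mean = 4/(4+9) = 4/13 = 0.308.
Difference = 0.308 − 0.273 = 0.035.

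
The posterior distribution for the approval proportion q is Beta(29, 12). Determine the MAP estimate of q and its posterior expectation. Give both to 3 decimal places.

MAP = 0.718, posterior mean = 0.707

Mode = (29−1)/(29+12−2) = 28/39 = 0.718.
Mean = 29/(29+12) = 29/41 = 0.707.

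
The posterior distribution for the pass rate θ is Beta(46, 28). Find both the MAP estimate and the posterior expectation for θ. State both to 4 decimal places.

Mode = (46−1)/(46+28−2) = 45/72 = 0.6250.
Mean = 46/(46+28) = 46/74 = 0.6216.
Mode > mean: the posterior has a left tail.

MAP: 0.6250. Posterior mean: 0.6216.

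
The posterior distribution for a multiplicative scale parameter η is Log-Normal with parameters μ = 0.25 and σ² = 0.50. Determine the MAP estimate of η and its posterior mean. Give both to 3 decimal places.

Mode = exp(μ − σ²) = exp(-0.25) = 0.779.
Mean = exp(μ + σ²/2) = exp(0.500) = 1.649.

MAP estimate = 0.779, posterior mean = 1.649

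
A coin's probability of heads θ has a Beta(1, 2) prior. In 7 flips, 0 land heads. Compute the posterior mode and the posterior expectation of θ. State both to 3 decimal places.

Posterior: Beta(1+0, 2+7) = Beta(1, 9).
Since α = 1 ≤ 1 and β > 1, the Beta density is monotone decreasing on [0,1]; the mode is at 0.
Mean = 1/(1+9) = 0.100.

θ_MAP = 0.000, E[θ|data] = 0.100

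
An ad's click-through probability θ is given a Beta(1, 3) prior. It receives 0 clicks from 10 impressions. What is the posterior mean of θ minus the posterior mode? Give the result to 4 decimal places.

Posterior: Beta(1+0, 3+10) = Beta(1, 13).
Since α = 1 ≤ 1 and β > 1, the Beta density is monotone decreasing on [0,1]; the mode is at 0.
Mean = 1/(1+13) = 0.0714.
Difference = 0.0714 − 0.0000 = 0.0714.

0.0714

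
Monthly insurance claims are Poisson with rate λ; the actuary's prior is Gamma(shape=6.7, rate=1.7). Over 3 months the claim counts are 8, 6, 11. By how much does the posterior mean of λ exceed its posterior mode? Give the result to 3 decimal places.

0.213

Σ counts = 25. Posterior: Gamma(shape = 6.7+25 = 31.7, rate = 1.7+3 = 4.7).
Mode = (α−1)/β = 30.7/4.7 = 6.532.
Mean = α/β = 31.7/4.7 = 6.745.
Difference = 6.745 − 6.532 = 0.213.
The posterior is right-skewed, so the mean exceeds the mode.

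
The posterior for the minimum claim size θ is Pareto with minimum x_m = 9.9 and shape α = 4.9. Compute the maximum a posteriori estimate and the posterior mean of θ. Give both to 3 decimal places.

The Pareto density is strictly decreasing on [x_m, ∞), so the mode is x_m = 9.900.
Mean = α·x_m/(α−1) = 4.9·9.9/3.9 = 12.438.

maximum a posteriori estimate = 9.900, posterior mean = 12.438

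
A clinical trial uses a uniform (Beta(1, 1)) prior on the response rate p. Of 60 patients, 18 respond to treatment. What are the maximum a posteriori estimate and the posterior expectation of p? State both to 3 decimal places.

MAP = 0.300; posterior mean = 0.306

Posterior: Beta(1+18, 1+42) = Beta(19, 43).
Mode = (19−1)/(19+43−2) = 18/60 = 0.300.
With a flat prior the MAP equals the MLE, 18/60.
Mean = 19/(19+43) = 19/62 = 0.306.
Right-skewed posterior ⇒ mode < mean.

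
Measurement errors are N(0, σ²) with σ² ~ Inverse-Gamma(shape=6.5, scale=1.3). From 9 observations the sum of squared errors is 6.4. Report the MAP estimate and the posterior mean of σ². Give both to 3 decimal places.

MAP: 0.375. Posterior mean: 0.450.

Posterior: Inverse-Gamma(shape = 6.5+9/2 = 11.0, scale = 1.3+6.4/2 = 4.5).
Mode = β/(α+1) = 4.5/12.0 = 0.375.
Mean = β/(α−1) = 4.5/10.0 = 0.450.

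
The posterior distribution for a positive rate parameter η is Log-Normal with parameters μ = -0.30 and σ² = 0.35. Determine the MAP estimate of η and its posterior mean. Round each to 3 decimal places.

η_MAP = 0.522, E[η|data] = 0.882

Mode = exp(μ − σ²) = exp(-0.65) = 0.522.
Mean = exp(μ + σ²/2) = exp(-0.125) = 0.882.
The mean is pulled above the mode by the posterior's right skew.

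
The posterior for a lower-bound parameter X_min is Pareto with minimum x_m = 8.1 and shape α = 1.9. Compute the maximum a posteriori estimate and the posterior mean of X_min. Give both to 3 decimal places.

The Pareto density is strictly decreasing on [x_m, ∞), so the mode is x_m = 8.100.
Mean = α·x_m/(α−1) = 1.9·8.1/0.9 = 17.100.
The posterior is right-skewed, so the mean exceeds the mode.

MAP = 8.100; posterior mean = 17.100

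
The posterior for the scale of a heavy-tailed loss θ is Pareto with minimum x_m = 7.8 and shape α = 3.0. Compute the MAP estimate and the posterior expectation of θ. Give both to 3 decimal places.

The Pareto density is strictly decreasing on [x_m, ∞), so the mode is x_m = 7.800.
Mean = α·x_m/(α−1) = 3.0·7.8/2.0 = 11.700.

θ_MAP = 7.800, E[θ|data] = 11.700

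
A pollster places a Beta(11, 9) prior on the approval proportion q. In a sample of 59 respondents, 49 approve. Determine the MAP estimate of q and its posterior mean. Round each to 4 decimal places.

Posterior: Beta(11+49, 9+10) = Beta(60, 19).
Mode = (60−1)/(60+19−2) = 59/77 = 0.7662.
Mean = 60/(60+19) = 60/79 = 0.7595.
The mean is pulled below the mode by the posterior's left skew.

MAP = 0.7662, posterior mean = 0.7595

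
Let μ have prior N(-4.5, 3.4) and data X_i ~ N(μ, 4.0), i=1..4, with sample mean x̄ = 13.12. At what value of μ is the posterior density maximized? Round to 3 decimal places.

9.115

Posterior for μ is Normal. Precision-weighted mean: (1/3.4·-4.5 + 4/4.0·13.12) / (1/3.4 + 4/4.0) = 9.115.
A Normal posterior is symmetric, so mode = mean.
This is the posterior mode — the MAP estimate.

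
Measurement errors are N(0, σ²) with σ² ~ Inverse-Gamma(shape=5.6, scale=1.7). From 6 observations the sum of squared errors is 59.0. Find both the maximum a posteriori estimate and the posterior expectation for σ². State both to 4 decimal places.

maximum a posteriori estimate = 3.2500, posterior expectation = 4.1053

Posterior: Inverse-Gamma(shape = 5.6+6/2 = 8.6, scale = 1.7+59.0/2 = 31.2).
Mode = β/(α+1) = 31.2/9.6 = 3.2500.
Mean = β/(α−1) = 31.2/7.6 = 4.1053.
Mean > mode: the posterior has a right tail.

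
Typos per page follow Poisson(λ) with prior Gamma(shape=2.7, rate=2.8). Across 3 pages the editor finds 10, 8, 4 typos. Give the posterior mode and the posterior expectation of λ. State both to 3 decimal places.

Σ counts = 22. Posterior: Gamma(shape = 2.7+22 = 24.7, rate = 2.8+3 = 5.8).
Mode = (α−1)/β = 23.7/5.8 = 4.086.
Mean = α/β = 24.7/5.8 = 4.259.

MAP: 4.086. Posterior mean: 4.259.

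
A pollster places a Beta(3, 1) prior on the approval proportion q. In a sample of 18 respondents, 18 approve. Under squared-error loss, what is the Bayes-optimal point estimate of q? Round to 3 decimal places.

0.955

Posterior: Beta(3+18, 1+0) = Beta(21, 1).
Since β = 1 ≤ 1 and α > 1, the Beta density is monotone increasing on [0,1]; the mode is at 1.
Mean = 21/(21+1) = 0.955.
Squared-error loss ⇒ the optimal estimator is the posterior mean.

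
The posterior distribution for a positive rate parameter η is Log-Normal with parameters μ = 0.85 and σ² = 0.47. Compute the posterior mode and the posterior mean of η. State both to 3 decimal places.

MAP = 1.462, posterior mean = 2.959

Mode = exp(μ − σ²) = exp(0.38) = 1.462.
Mean = exp(μ + σ²/2) = exp(1.085) = 2.959.
Mean > mode: the posterior has a right tail.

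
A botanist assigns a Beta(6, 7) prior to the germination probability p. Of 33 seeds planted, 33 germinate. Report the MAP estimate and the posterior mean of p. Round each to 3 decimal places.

MAP = 0.864, posterior mean = 0.848

Posterior: Beta(6+33, 7+0) = Beta(39, 7).
Mode = (39−1)/(39+7−2) = 38/44 = 0.864.
Mean = 39/(39+7) = 39/46 = 0.848.
Mode > mean: the posterior has a left tail.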